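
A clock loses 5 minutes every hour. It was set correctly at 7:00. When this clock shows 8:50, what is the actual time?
For every 60 true minutes, the faulty clock advances 55 minutes, so 1 faulty-clock minute corresponds to 60/55 true minutes.
From 7:00 to 8:50 on the faulty dial is 110 minutes.
True elapsed: 110 x 60/55 = 120 minutes = 2 hours.
True time: 7:00 + 2 hours = 9:00.

Final answer: 9:00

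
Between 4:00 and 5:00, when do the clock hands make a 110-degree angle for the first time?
At t minutes past 4:00, the hour hand is at 30 x 4 + 0.5t degrees and the minute hand is at 6t degrees.
The smaller angle between them is 110 degrees when |30H - 5.5t| = 110 or |30H - 5.5t| = 250.
With H = 4, solve 30 x 4 - 5.5t = +/- target for each target:
  t = (30 x 4 - 110) / 5.5 = 1.82
  t = (30 x 4 + 110) / 5.5 = 41.82
  t = (30 x 4 - 250) / 5.5 = -23.64 (outside (0, 60))
  t = (30 x 4 + 250) / 5.5 = 67.27 (outside (0, 60))
Valid solutions in (0, 60): {1.82, 41.82} minutes.
The first occurrence is t = 1.82 minutes.
The hands form a 110-degree angle at 1.82 minutes past 4:00.

Final answer: 1.82 minutes past 4:00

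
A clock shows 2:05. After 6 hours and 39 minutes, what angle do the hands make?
First find the time 6 hours and 39 minutes after 2:05.
Total minutes: 2 x 60 + 5 + 6 x 60 + 39 = 524.
524 mod 720 = 524 minutes = 8:44.
Now compute the angle at 8:44:
Hour hand: 8 x 30 + 44 x 0.5 = 262 degrees
Minute hand: 44 x 6 = 264 degrees
Difference: |262 - 264| = 2 degrees
The angle is 2 degrees

Final answer: 2 degrees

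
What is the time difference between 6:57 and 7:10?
From 6:57 to 7:10:
(7 x 60 + 10) - (6 x 60 + 57) = 430 - 417 = 13 minutes
= 13 minutes

Final answer: 13 minutes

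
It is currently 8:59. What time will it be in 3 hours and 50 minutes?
Starting time: 8:59
Adding 50 minutes to 59 minutes: 59 + 50 = 109 minutes = 1 hour and 49 minutes
Adding 3 hours: 8 + 3 + 1 (carry) = 12
Final time: 12:49

Final answer: 12:49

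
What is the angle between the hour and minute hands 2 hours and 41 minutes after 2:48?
First find the time 2 hours and 41 minutes after 2:48.
Total minutes: 2 x 60 + 48 + 2 x 60 + 41 = 329.
329 mod 720 = 329 minutes = 5:29.
Now compute the angle at 5:29:
Hour hand: 5 x 30 + 29 x 0.5 = 164.5 degrees
Minute hand: 29 x 6 = 174 degrees
Difference: |164.5 - 174| = 9.5 degrees
The angle is 9.5 degrees

Final answer: 9.5 degrees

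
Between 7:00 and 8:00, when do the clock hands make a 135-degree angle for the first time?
At t minutes past 7:00, the hour hand is at 30 x 7 + 0.5t degrees and the minute hand is at 6t degrees.
The smaller angle between them is 135 degrees when |30H - 5.5t| = 135 or |30H - 5.5t| = 225.
With H = 7, solve 30 x 7 - 5.5t = +/- target for each target:
  t = (30 x 7 - 135) / 5.5 = 13.64
  t = (30 x 7 + 135) / 5.5 = 62.73 (outside (0, 60))
  t = (30 x 7 - 225) / 5.5 = -2.73 (outside (0, 60))
  t = (30 x 7 + 225) / 5.5 = 79.09 (outside (0, 60))
Valid solutions in (0, 60): {13.64} minutes.
The first occurrence is t = 13.64 minutes.
The hands form a 135-degree angle at 13.64 minutes past 7:00.

Final answer: 13.64 minutes past 7:00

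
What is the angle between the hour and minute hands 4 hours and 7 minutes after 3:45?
First find the time 4 hours and 7 minutes after 3:45.
Total minutes: 3 x 60 + 45 + 4 x 60 + 7 = 472.
472 mod 720 = 472 minutes = 7:52.
Now compute the angle at 7:52:
Hour hand: 7 x 30 + 52 x 0.5 = 236 degrees
Minute hand: 52 x 6 = 312 degrees
Difference: |236 - 312| = 76 degrees
The angle is 76 degrees

Final answer: 76 degrees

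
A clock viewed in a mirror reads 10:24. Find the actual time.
Reflection across the vertical (12-6) axis maps a hand at angle A degrees to (360 - A) degrees, which sends a reading of T minutes past 12:00 to (720 - T) minutes past 12:00.
Mirror reads 10:24 = 624 minutes past 12:00.
Actual time: (720 - 624) mod 720 = 96 minutes = 1:36.

Final answer: 1:36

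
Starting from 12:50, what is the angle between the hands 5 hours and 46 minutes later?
First find the time 5 hours and 46 minutes after 12:50.
Total minutes: 12 x 60 + 50 + 5 x 60 + 46 = 1116.
1116 mod 720 = 396 minutes = 6:36.
Now compute the angle at 6:36:
Hour hand: 6 x 30 + 36 x 0.5 = 198 degrees
Minute hand: 36 x 6 = 216 degrees
Difference: |198 - 216| = 18 degrees
The angle is 18 degrees

Final answer: 18 degrees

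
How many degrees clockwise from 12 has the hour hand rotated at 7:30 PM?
The hour hand moves 30 degrees per hour and 0.5 degrees per minute.
At 7:30: (7) x 30 + 30 x 0.5 = 210 + 15 = 225 degrees

Final answer: 225 degrees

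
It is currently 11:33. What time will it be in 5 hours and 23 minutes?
Starting time: 11:33
Adding 23 minutes to 33 minutes: 33 + 23 = 56 minutes
Adding 5 hours: 11 + 5 = 16 - 12 = 4
Final time: 4:56

Final answer: 4:56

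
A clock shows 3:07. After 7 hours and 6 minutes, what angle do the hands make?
First find the time 7 hours and 6 minutes after 3:07.
Total minutes: 3 x 60 + 7 + 7 x 60 + 6 = 613.
613 mod 720 = 613 minutes = 10:13.
Now compute the angle at 10:13:
Hour hand: 10 x 30 + 13 x 0.5 = 306.5 degrees
Minute hand: 13 x 6 = 78 degrees
Difference: |306.5 - 78| = 228.5 degrees
Smaller angle: 360 - 228.5 = 131.5 degrees

Final answer: 131.5 degrees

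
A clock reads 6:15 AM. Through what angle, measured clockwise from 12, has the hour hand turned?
The hour hand moves 30 degrees per hour and 0.5 degrees per minute.
At 6:15: (6) x 30 + 15 x 0.5 = 180 + 7.5 = 187.5 degrees

Final answer: 187.5 degrees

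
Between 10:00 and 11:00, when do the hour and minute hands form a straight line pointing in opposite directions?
For hands to be 180 degrees apart: |30H - 5.5t| = 180
With H = 10: t = (30 x 10 + 180)/5.5 = 87.27 or t = (30 x 10 - 180)/5.5 = 21.82
First valid solution (0 < t < 60): t = 21.82 minutes
The hands are opposite at 21.82 minutes past 10:00.

Final answer: 21.82 minutes past 10:00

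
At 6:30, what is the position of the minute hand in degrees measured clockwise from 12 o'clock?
The minute hand moves 6 degrees per minute.
At 6:30: 30 x 6 = 180 degrees

Final answer: 180 degrees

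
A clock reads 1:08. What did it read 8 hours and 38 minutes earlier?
Starting time: 1:08 = 68 total minutes past 12:00
Subtracting: 8 hours and 38 minutes = 518 minutes
68 - 518 = -450 (negative, add 12 hours = 720) = 270 minutes
= 4 hours and 30 minutes past 12:00 = 4:30

Final answer: 4:30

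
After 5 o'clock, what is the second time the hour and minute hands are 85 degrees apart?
At t minutes past 5:00, the hour hand is at 30 x 5 + 0.5t degrees and the minute hand is at 6t degrees.
The smaller angle between them is 85 degrees when |30H - 5.5t| = 85 or |30H - 5.5t| = 275.
With H = 5, solve 30 x 5 - 5.5t = +/- target for each target:
  t = (30 x 5 - 85) / 5.5 = 11.82
  t = (30 x 5 + 85) / 5.5 = 42.73
  t = (30 x 5 - 275) / 5.5 = -22.73 (outside (0, 60))
  t = (30 x 5 + 275) / 5.5 = 77.27 (outside (0, 60))
Valid solutions in (0, 60): {11.82, 42.73} minutes.
The second occurrence is t = 42.73 minutes.
The hands form a 85-degree angle at 42.73 minutes past 5:00.

Final answer: 42.73 minutes past 5:00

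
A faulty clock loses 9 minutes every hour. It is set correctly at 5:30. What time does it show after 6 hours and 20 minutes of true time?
For every 60 true minutes, the faulty clock advances 60 - 9 = 51 minutes.
True elapsed: 6 hours and 20 minutes = 380 minutes.
Faulty clock advances: 380 x 51/60 = 323 minutes (drift: 57 minutes behind).
Shown time: 5:30 + 323 minutes = 10:53.

Final answer: 10:53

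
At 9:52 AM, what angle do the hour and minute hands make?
Hour hand position: 9 x 30 + 52 x 0.5 = 296 degrees
Minute hand position: 52 x 6 = 312 degrees
Difference: |296 - 312| = 16 degrees
The angle between the hands is 16 degrees

Final answer: 16 degrees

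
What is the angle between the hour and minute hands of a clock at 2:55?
Hour hand position: 2 x 30 + 55 x 0.5 = 87.5 degrees
Minute hand position: 55 x 6 = 330 degrees
Difference: |87.5 - 330| = 242.5 degrees
Since 242.5 > 180, the smaller angle is 360 - 242.5 = 117.5 degrees

Final answer: 117.5 degrees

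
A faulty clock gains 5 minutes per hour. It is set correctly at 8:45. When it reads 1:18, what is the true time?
For every 60 true minutes, the faulty clock advances 65 minutes, so 1 faulty-clock minute corresponds to 60/65 true minutes.
From 8:45 to 1:18 on the faulty dial is 273 minutes.
True elapsed: 273 x 60/65 = 252 minutes = 4 hours and 12 minutes.
True time: 8:45 + 4 hours and 12 minutes = 12:57.

Final answer: 12:57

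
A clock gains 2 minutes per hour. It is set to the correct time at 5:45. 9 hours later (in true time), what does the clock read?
For every 60 true minutes, the faulty clock advances 60 + 2 = 62 minutes.
True elapsed: 9 hours = 540 minutes.
Faulty clock advances: 540 x 62/60 = 558 minutes (drift: 18 minutes ahead).
Shown time: 5:45 + 558 minutes = 3:03.

Final answer: 3:03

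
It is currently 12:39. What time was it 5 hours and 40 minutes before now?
Starting time: 12:39 = 39 total minutes past 12:00
Subtracting: 5 hours and 40 minutes = 340 minutes
39 - 340 = -301 (negative, add 12 hours = 720) = 419 minutes
= 6 hours and 59 minutes past 12:00 = 6:59

Final answer: 6:59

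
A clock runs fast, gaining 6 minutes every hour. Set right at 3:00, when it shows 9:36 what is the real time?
For every 60 true minutes, the faulty clock advances 66 minutes, so 1 faulty-clock minute corresponds to 60/66 true minutes.
From 3:00 to 9:36 on the faulty dial is 396 minutes.
True elapsed: 396 x 60/66 = 360 minutes = 6 hours.
True time: 3:00 + 6 hours = 9:00.

Final answer: 9:00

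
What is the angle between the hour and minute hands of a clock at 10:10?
Hour hand position: 10 x 30 + 10 x 0.5 = 305 degrees
Minute hand position: 10 x 6 = 60 degrees
Difference: |305 - 60| = 245 degrees
Since 245 > 180, the smaller angle is 360 - 245 = 115 degrees

Final answer: 115 degrees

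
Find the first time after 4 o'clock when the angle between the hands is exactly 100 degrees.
At t minutes past 4:00, the hour hand is at 30 x 4 + 0.5t degrees and the minute hand is at 6t degrees.
The smaller angle between them is 100 degrees when |30H - 5.5t| = 100 or |30H - 5.5t| = 260.
With H = 4, solve 30 x 4 - 5.5t = +/- target for each target:
  t = (30 x 4 - 100) / 5.5 = 3.64
  t = (30 x 4 + 100) / 5.5 = 40
  t = (30 x 4 - 260) / 5.5 = -25.45 (outside (0, 60))
  t = (30 x 4 + 260) / 5.5 = 69.09 (outside (0, 60))
Valid solutions in (0, 60): {3.64, 40} minutes.
The first occurrence is t = 3.64 minutes.
The hands form a 100-degree angle at 3.64 minutes past 4:00.

Final answer: 3.64 minutes past 4:00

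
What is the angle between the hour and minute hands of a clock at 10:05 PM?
Hour hand position: 10 x 30 + 5 x 0.5 = 302.5 degrees
Minute hand position: 5 x 6 = 30 degrees
Difference: |302.5 - 30| = 272.5 degrees
Since 272.5 > 180, the smaller angle is 360 - 272.5 = 87.5 degrees

Final answer: 87.5 degrees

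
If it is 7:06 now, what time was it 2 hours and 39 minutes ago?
Starting time: 7:06 = 426 total minutes past 12:00
Subtracting: 2 hours and 39 minutes = 159 minutes
426 - 159 = 267 minutes
= 4 hours and 27 minutes past 12:00 = 4:27

Final answer: 4:27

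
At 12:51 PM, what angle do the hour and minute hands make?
Hour hand position: 0 x 30 + 51 x 0.5 = 25.5 degrees
Minute hand position: 51 x 6 = 306 degrees
Difference: |25.5 - 306| = 280.5 degrees
Since 280.5 > 180, the smaller angle is 360 - 280.5 = 79.5 degrees

Final answer: 79.5 degrees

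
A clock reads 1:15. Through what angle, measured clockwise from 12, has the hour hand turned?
The hour hand moves 30 degrees per hour and 0.5 degrees per minute.
At 1:15: (1) x 30 + 15 x 0.5 = 30 + 7.5 = 37.5 degrees

Final answer: 37.5 degrees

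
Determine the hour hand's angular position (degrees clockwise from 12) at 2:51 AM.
The hour hand moves 30 degrees per hour and 0.5 degrees per minute.
At 2:51: (2) x 30 + 51 x 0.5 = 60 + 25.5 = 85.5 degrees

Final answer: 85.5 degrees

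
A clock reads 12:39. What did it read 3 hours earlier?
Starting time: 12:39 = 39 total minutes past 12:00
Subtracting: 3 hours = 180 minutes
39 - 180 = -141 (negative, add 12 hours = 720) = 579 minutes
= 9 hours and 39 minutes past 12:00 = 9:39

Final answer: 9:39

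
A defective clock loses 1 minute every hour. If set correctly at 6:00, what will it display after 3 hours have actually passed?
For every 60 true minutes, the faulty clock advances 60 - 1 = 59 minutes.
True elapsed: 3 hours = 180 minutes.
Faulty clock advances: 180 x 59/60 = 177 minutes (drift: 3 minutes behind).
Shown time: 6:00 + 177 minutes = 8:57.

Final answer: 8:57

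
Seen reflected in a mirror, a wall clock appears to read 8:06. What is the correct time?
Reflection across the vertical (12-6) axis maps a hand at angle A degrees to (360 - A) degrees, which sends a reading of T minutes past 12:00 to (720 - T) minutes past 12:00.
Mirror reads 8:06 = 486 minutes past 12:00.
Actual time: (720 - 486) mod 720 = 234 minutes = 3:54.

Final answer: 3:54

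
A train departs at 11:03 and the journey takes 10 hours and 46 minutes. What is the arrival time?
Starting time: 11:03
Adding 46 minutes to 3 minutes: 3 + 46 = 49 minutes
Adding 10 hours: 11 + 10 = 21 - 12 = 9
Final time: 9:49

Final answer: 9:49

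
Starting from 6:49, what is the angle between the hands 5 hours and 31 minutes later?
First find the time 5 hours and 31 minutes after 6:49.
Total minutes: 6 x 60 + 49 + 5 x 60 + 31 = 740.
740 mod 720 = 20 minutes = 12:20.
Now compute the angle at 12:20:
Hour hand: 0 x 30 + 20 x 0.5 = 10 degrees
Minute hand: 20 x 6 = 120 degrees
Difference: |10 - 120| = 110 degrees
The angle is 110 degrees

Final answer: 110 degrees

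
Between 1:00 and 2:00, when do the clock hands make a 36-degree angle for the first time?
At t minutes past 1:00, the hour hand is at 30 x 1 + 0.5t degrees and the minute hand is at 6t degrees.
The smaller angle between them is 36 degrees when |30H - 5.5t| = 36 or |30H - 5.5t| = 324.
With H = 1, solve 30 x 1 - 5.5t = +/- target for each target:
  t = (30 x 1 - 36) / 5.5 = -1.09 (outside (0, 60))
  t = (30 x 1 + 36) / 5.5 = 12
  t = (30 x 1 - 324) / 5.5 = -53.45 (outside (0, 60))
  t = (30 x 1 + 324) / 5.5 = 64.36 (outside (0, 60))
Valid solutions in (0, 60): {12} minutes.
The first occurrence is t = 12 minutes.
The hands form a 36-degree angle at 12 minutes past 1:00.

Final answer: 12 minutes past 1:00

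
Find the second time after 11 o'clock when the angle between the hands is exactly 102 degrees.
At t minutes past 11:00, the hour hand is at 30 x 11 + 0.5t degrees and the minute hand is at 6t degrees.
The smaller angle between them is 102 degrees when |30H - 5.5t| = 102 or |30H - 5.5t| = 258.
With H = 11, solve 30 x 11 - 5.5t = +/- target for each target:
  t = (30 x 11 - 102) / 5.5 = 41.45
  t = (30 x 11 + 102) / 5.5 = 78.55 (outside (0, 60))
  t = (30 x 11 - 258) / 5.5 = 13.09
  t = (30 x 11 + 258) / 5.5 = 106.91 (outside (0, 60))
Valid solutions in (0, 60): {13.09, 41.45} minutes.
The second occurrence is t = 41.45 minutes.
The hands form a 102-degree angle at 41.45 minutes past 11:00.

Final answer: 41.45 minutes past 11:00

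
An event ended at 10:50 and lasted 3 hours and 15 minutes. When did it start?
Starting time: 10:50 = 650 total minutes past 12:00
Subtracting: 3 hours and 15 minutes = 195 minutes
650 - 195 = 455 minutes
= 7 hours and 35 minutes past 12:00 = 7:35

Final answer: 7:35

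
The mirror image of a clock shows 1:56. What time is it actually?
Reflection across the vertical (12-6) axis maps a hand at angle A degrees to (360 - A) degrees, which sends a reading of T minutes past 12:00 to (720 - T) minutes past 12:00.
Mirror reads 1:56 = 116 minutes past 12:00.
Actual time: (720 - 116) mod 720 = 604 minutes = 10:04.

Final answer: 10:04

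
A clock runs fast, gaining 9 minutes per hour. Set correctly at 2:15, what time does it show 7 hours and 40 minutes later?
For every 60 true minutes, the faulty clock advances 60 + 9 = 69 minutes.
True elapsed: 7 hours and 40 minutes = 460 minutes.
Faulty clock advances: 460 x 69/60 = 529 minutes (drift: 69 minutes ahead).
Shown time: 2:15 + 529 minutes = 11:04.

Final answer: 11:04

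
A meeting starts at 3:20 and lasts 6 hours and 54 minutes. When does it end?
Starting time: 3:20
Adding 54 minutes to 20 minutes: 20 + 54 = 74 minutes = 1 hour and 14 minutes
Adding 6 hours: 3 + 6 + 1 (carry) = 10
Final time: 10:14

Final answer: 10:14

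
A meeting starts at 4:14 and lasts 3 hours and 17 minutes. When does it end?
Starting time: 4:14
Adding 17 minutes to 14 minutes: 14 + 17 = 31 minutes
Adding 3 hours: 4 + 3 = 7
Final time: 7:31

Final answer: 7:31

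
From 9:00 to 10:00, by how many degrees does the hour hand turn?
The hour hand moves 0.5 degrees per minute.
Time elapsed: 10:00 - 9:00 = 60 minutes
Angular displacement: 60 x 0.5 = 30 degrees

Final answer: 30 degrees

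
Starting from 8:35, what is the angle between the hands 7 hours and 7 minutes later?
First find the time 7 hours and 7 minutes after 8:35.
Total minutes: 8 x 60 + 35 + 7 x 60 + 7 = 942.
942 mod 720 = 222 minutes = 3:42.
Now compute the angle at 3:42:
Hour hand: 3 x 30 + 42 x 0.5 = 111 degrees
Minute hand: 42 x 6 = 252 degrees
Difference: |111 - 252| = 141 degrees
The angle is 141 degrees

Final answer: 141 degrees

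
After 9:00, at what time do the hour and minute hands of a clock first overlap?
The minute hand gains 5.5 degrees per minute on the hour hand.
At 9:00, the hour hand is at 270 degrees and the minute hand is at 0 degrees.
The gap is 270 degrees. Time to close: 270/5.5 = 60 x 9/11 = 49.09 minutes.
The hands overlap at 49.09 minutes past 9:00.

Final answer: 49.09 minutes past 9:00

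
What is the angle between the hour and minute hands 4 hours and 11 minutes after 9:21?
First find the time 4 hours and 11 minutes after 9:21.
Total minutes: 9 x 60 + 21 + 4 x 60 + 11 = 812.
812 mod 720 = 92 minutes = 1:32.
Now compute the angle at 1:32:
Hour hand: 1 x 30 + 32 x 0.5 = 46 degrees
Minute hand: 32 x 6 = 192 degrees
Difference: |46 - 192| = 146 degrees
The angle is 146 degrees

Final answer: 146 degrees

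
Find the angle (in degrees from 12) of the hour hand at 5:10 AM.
The hour hand moves 30 degrees per hour and 0.5 degrees per minute.
At 5:10: (5) x 30 + 10 x 0.5 = 150 + 5 = 155 degrees

Final answer: 155 degrees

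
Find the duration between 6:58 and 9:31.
From 6:58 to 9:31:
(9 x 60 + 31) - (6 x 60 + 58) = 571 - 418 = 153 minutes
= 2 hours and 33 minutes

Final answer: 2 hours and 33 minutes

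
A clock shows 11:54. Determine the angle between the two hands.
Hour hand position: 11 x 30 + 54 x 0.5 = 357 degrees
Minute hand position: 54 x 6 = 324 degrees
Difference: |357 - 324| = 33 degrees
The angle between the hands is 33 degrees

Final answer: 33 degrees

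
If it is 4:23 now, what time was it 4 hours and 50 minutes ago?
Starting time: 4:23 = 263 total minutes past 12:00
Subtracting: 4 hours and 50 minutes = 290 minutes
263 - 290 = -27 (negative, add 12 hours = 720) = 693 minutes
= 11 hours and 33 minutes past 12:00 = 11:33

Final answer: 11:33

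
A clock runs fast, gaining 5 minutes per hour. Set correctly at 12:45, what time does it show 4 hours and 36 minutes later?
For every 60 true minutes, the faulty clock advances 60 + 5 = 65 minutes.
True elapsed: 4 hours and 36 minutes = 276 minutes.
Faulty clock advances: 276 x 65/60 = 299 minutes (drift: 23 minutes ahead).
Shown time: 12:45 + 299 minutes = 5:44.

Final answer: 5:44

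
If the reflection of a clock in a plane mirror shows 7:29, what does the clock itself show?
Reflection across the vertical (12-6) axis maps a hand at angle A degrees to (360 - A) degrees, which sends a reading of T minutes past 12:00 to (720 - T) minutes past 12:00.
Mirror reads 7:29 = 449 minutes past 12:00.
Actual time: (720 - 449) mod 720 = 271 minutes = 4:31.

Final answer: 4:31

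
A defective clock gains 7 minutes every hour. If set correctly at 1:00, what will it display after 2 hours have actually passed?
For every 60 true minutes, the faulty clock advances 60 + 7 = 67 minutes.
True elapsed: 2 hours = 120 minutes.
Faulty clock advances: 120 x 67/60 = 134 minutes (drift: 14 minutes ahead).
Shown time: 1:00 + 134 minutes = 3:14.

Final answer: 3:14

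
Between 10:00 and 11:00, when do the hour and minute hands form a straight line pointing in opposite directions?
For hands to be 180 degrees apart: |30H - 5.5t| = 180
With H = 10: t = (30 x 10 + 180)/5.5 = 87.27 or t = (30 x 10 - 180)/5.5 = 21.82
First valid solution (0 < t < 60): t = 21.82 minutes
The hands are opposite at 21.82 minutes past 10:00.

Final answer: 21.82 minutes past 10:00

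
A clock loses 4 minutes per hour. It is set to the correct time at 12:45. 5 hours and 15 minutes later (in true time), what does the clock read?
For every 60 true minutes, the faulty clock advances 60 - 4 = 56 minutes.
True elapsed: 5 hours and 15 minutes = 315 minutes.
Faulty clock advances: 315 x 56/60 = 294 minutes (drift: 21 minutes behind).
Shown time: 12:45 + 294 minutes = 5:39.

Final answer: 5:39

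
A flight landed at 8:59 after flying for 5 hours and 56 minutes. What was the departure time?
Starting time: 8:59 = 539 total minutes past 12:00
Subtracting: 5 hours and 56 minutes = 356 minutes
539 - 356 = 183 minutes
= 3 hours and 3 minutes past 12:00 = 3:03

Final answer: 3:03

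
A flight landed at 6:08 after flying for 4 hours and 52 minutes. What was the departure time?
Starting time: 6:08 = 368 total minutes past 12:00
Subtracting: 4 hours and 52 minutes = 292 minutes
368 - 292 = 76 minutes
= 1 hour and 16 minutes past 12:00 = 1:16

Final answer: 1:16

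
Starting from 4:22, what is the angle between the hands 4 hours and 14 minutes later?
First find the time 4 hours and 14 minutes after 4:22.
Total minutes: 4 x 60 + 22 + 4 x 60 + 14 = 516.
516 mod 720 = 516 minutes = 8:36.
Now compute the angle at 8:36:
Hour hand: 8 x 30 + 36 x 0.5 = 258 degrees
Minute hand: 36 x 6 = 216 degrees
Difference: |258 - 216| = 42 degrees
The angle is 42 degrees

Final answer: 42 degrees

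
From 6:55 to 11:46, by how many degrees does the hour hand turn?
The hour hand moves 0.5 degrees per minute.
Time elapsed: 11:46 - 6:55 = 291 minutes
Angular displacement: 291 x 0.5 = 145.5 degrees

Final answer: 145.5 degrees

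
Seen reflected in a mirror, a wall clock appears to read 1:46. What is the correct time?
Reflection across the vertical (12-6) axis maps a hand at angle A degrees to (360 - A) degrees, which sends a reading of T minutes past 12:00 to (720 - T) minutes past 12:00.
Mirror reads 1:46 = 106 minutes past 12:00.
Actual time: (720 - 106) mod 720 = 614 minutes = 10:14.

Final answer: 10:14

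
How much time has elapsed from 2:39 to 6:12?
From 2:39 to 6:12:
(6 x 60 + 12) - (2 x 60 + 39) = 372 - 159 = 213 minutes
= 3 hours and 33 minutes

Final answer: 3 hours and 33 minutes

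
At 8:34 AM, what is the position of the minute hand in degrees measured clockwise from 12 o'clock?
The minute hand moves 6 degrees per minute.
At 8:34: 34 x 6 = 204 degrees

Final answer: 204 degrees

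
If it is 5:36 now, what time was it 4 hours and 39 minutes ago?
Starting time: 5:36 = 336 total minutes past 12:00
Subtracting: 4 hours and 39 minutes = 279 minutes
336 - 279 = 57 minutes
= 57 minutes past 12:00 = 12:57

Final answer: 12:57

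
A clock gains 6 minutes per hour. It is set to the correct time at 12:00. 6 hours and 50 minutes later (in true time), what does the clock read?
For every 60 true minutes, the faulty clock advances 60 + 6 = 66 minutes.
True elapsed: 6 hours and 50 minutes = 410 minutes.
Faulty clock advances: 410 x 66/60 = 451 minutes (drift: 41 minutes ahead).
Shown time: 12:00 + 451 minutes = 7:31.

Final answer: 7:31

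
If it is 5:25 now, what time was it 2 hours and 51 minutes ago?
Starting time: 5:25 = 325 total minutes past 12:00
Subtracting: 2 hours and 51 minutes = 171 minutes
325 - 171 = 154 minutes
= 2 hours and 34 minutes past 12:00 = 2:34

Final answer: 2:34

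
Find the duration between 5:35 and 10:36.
From 5:35 to 10:36:
(10 x 60 + 36) - (5 x 60 + 35) = 636 - 335 = 301 minutes
= 5 hours and 1 minute

Final answer: 5 hours and 1 minute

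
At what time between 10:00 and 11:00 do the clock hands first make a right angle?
At t minutes past 10:00, the hour hand is at 30 x 10 + 0.5t degrees and the minute hand is at 6t degrees.
The smaller angle between them is 90 degrees when |30H - 5.5t| = 90 or |30H - 5.5t| = 270.
With H = 10, solve 30 x 10 - 5.5t = +/- target for each target:
  t = (30 x 10 - 90) / 5.5 = 38.18
  t = (30 x 10 + 90) / 5.5 = 70.91 (outside (0, 60))
  t = (30 x 10 - 270) / 5.5 = 5.45
  t = (30 x 10 + 270) / 5.5 = 103.64 (outside (0, 60))
Valid solutions in (0, 60): {5.45, 38.18} minutes.
First occurrence: t = 5.45 minutes.
The hands are at right angles at 5.45 minutes past 10:00.

Final answer: 5.45 minutes past 10:00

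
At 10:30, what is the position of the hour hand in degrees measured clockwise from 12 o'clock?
The hour hand moves 30 degrees per hour and 0.5 degrees per minute.
At 10:30: (10) x 30 + 30 x 0.5 = 300 + 15 = 315 degrees

Final answer: 315 degrees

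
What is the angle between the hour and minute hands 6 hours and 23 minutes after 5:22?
First find the time 6 hours and 23 minutes after 5:22.
Total minutes: 5 x 60 + 22 + 6 x 60 + 23 = 705.
705 mod 720 = 705 minutes = 11:45.
Now compute the angle at 11:45:
Hour hand: 11 x 30 + 45 x 0.5 = 352.5 degrees
Minute hand: 45 x 6 = 270 degrees
Difference: |352.5 - 270| = 82.5 degrees
The angle is 82.5 degrees

Final answer: 82.5 degrees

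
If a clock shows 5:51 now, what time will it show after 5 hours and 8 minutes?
Starting time: 5:51
Adding 8 minutes to 51 minutes: 51 + 8 = 59 minutes
Adding 5 hours: 5 + 5 = 10
Final time: 10:59

Final answer: 10:59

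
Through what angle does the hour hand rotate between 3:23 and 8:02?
The hour hand moves 0.5 degrees per minute.
Time elapsed: 8:02 - 3:23 = 279 minutes
Angular displacement: 279 x 0.5 = 139.5 degrees

Final answer: 139.5 degrees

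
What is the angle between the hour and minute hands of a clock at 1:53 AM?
Hour hand position: 1 x 30 + 53 x 0.5 = 56.5 degrees
Minute hand position: 53 x 6 = 318 degrees
Difference: |56.5 - 318| = 261.5 degrees
Since 261.5 > 180, the smaller angle is 360 - 261.5 = 98.5 degrees

Final answer: 98.5 degrees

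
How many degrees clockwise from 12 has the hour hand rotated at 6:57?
The hour hand moves 30 degrees per hour and 0.5 degrees per minute.
At 6:57: (6) x 30 + 57 x 0.5 = 180 + 28.5 = 208.5 degrees

Final answer: 208.5 degrees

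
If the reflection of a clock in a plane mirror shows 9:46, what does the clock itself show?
Reflection across the vertical (12-6) axis maps a hand at angle A degrees to (360 - A) degrees, which sends a reading of T minutes past 12:00 to (720 - T) minutes past 12:00.
Mirror reads 9:46 = 586 minutes past 12:00.
Actual time: (720 - 586) mod 720 = 134 minutes = 2:14.

Final answer: 2:14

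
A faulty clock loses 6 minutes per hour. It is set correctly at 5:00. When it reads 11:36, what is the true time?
For every 60 true minutes, the faulty clock advances 54 minutes, so 1 faulty-clock minute corresponds to 60/54 true minutes.
From 5:00 to 11:36 on the faulty dial is 396 minutes.
True elapsed: 396 x 60/54 = 440 minutes = 7 hours and 20 minutes.
True time: 5:00 + 7 hours and 20 minutes = 12:20.

Final answer: 12:20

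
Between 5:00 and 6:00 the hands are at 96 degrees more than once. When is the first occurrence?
At t minutes past 5:00, the hour hand is at 30 x 5 + 0.5t degrees and the minute hand is at 6t degrees.
The smaller angle between them is 96 degrees when |30H - 5.5t| = 96 or |30H - 5.5t| = 264.
With H = 5, solve 30 x 5 - 5.5t = +/- target for each target:
  t = (30 x 5 - 96) / 5.5 = 9.82
  t = (30 x 5 + 96) / 5.5 = 44.73
  t = (30 x 5 - 264) / 5.5 = -20.73 (outside (0, 60))
  t = (30 x 5 + 264) / 5.5 = 75.27 (outside (0, 60))
Valid solutions in (0, 60): {9.82, 44.73} minutes.
The first occurrence is t = 9.82 minutes.
The hands form a 96-degree angle at 9.82 minutes past 5:00.

Final answer: 9.82 minutes past 5:00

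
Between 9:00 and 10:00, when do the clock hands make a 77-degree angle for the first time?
At t minutes past 9:00, the hour hand is at 30 x 9 + 0.5t degrees and the minute hand is at 6t degrees.
The smaller angle between them is 77 degrees when |30H - 5.5t| = 77 or |30H - 5.5t| = 283.
With H = 9, solve 30 x 9 - 5.5t = +/- target for each target:
  t = (30 x 9 - 77) / 5.5 = 35.09
  t = (30 x 9 + 77) / 5.5 = 63.09 (outside (0, 60))
  t = (30 x 9 - 283) / 5.5 = -2.36 (outside (0, 60))
  t = (30 x 9 + 283) / 5.5 = 100.55 (outside (0, 60))
Valid solutions in (0, 60): {35.09} minutes.
The first occurrence is t = 35.09 minutes.
The hands form a 77-degree angle at 35.09 minutes past 9:00.

Final answer: 35.09 minutes past 9:00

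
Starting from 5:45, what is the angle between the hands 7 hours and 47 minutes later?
First find the time 7 hours and 47 minutes after 5:45.
Total minutes: 5 x 60 + 45 + 7 x 60 + 47 = 812.
812 mod 720 = 92 minutes = 1:32.
Now compute the angle at 1:32:
Hour hand: 1 x 30 + 32 x 0.5 = 46 degrees
Minute hand: 32 x 6 = 192 degrees
Difference: |46 - 192| = 146 degrees
The angle is 146 degrees

Final answer: 146 degrees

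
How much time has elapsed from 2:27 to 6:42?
From 2:27 to 6:42:
(6 x 60 + 42) - (2 x 60 + 27) = 402 - 147 = 255 minutes
= 4 hours and 15 minutes

Final answer: 4 hours and 15 minutes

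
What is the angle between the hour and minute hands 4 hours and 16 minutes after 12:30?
First find the time 4 hours and 16 minutes after 12:30.
Total minutes: 12 x 60 + 30 + 4 x 60 + 16 = 1006.
1006 mod 720 = 286 minutes = 4:46.
Now compute the angle at 4:46:
Hour hand: 4 x 30 + 46 x 0.5 = 143 degrees
Minute hand: 46 x 6 = 276 degrees
Difference: |143 - 276| = 133 degrees
The angle is 133 degrees

Final answer: 133 degrees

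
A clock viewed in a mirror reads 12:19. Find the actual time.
Reflection across the vertical (12-6) axis maps a hand at angle A degrees to (360 - A) degrees, which sends a reading of T minutes past 12:00 to (720 - T) minutes past 12:00.
Mirror reads 12:19 = 19 minutes past 12:00.
Actual time: (720 - 19) mod 720 = 701 minutes = 11:41.

Final answer: 11:41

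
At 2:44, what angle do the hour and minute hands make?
Hour hand position: 2 x 30 + 44 x 0.5 = 82 degrees
Minute hand position: 44 x 6 = 264 degrees
Difference: |82 - 264| = 182 degrees
Since 182 > 180, the smaller angle is 360 - 182 = 178 degrees

Final answer: 178 degrees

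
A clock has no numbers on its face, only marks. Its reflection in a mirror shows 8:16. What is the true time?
Reflection across the vertical (12-6) axis maps a hand at angle A degrees to (360 - A) degrees, which sends a reading of T minutes past 12:00 to (720 - T) minutes past 12:00.
Mirror reads 8:16 = 496 minutes past 12:00.
Actual time: (720 - 496) mod 720 = 224 minutes = 3:44.

Final answer: 3:44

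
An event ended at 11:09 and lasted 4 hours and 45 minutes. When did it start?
Starting time: 11:09 = 669 total minutes past 12:00
Subtracting: 4 hours and 45 minutes = 285 minutes
669 - 285 = 384 minutes
= 6 hours and 24 minutes past 12:00 = 6:24

Final answer: 6:24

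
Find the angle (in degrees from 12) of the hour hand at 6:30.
The hour hand moves 30 degrees per hour and 0.5 degrees per minute.
At 6:30: (6) x 30 + 30 x 0.5 = 180 + 15 = 195 degrees

Final answer: 195 degrees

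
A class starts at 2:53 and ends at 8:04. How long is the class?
From 2:53 to 8:04:
(8 x 60 + 4) - (2 x 60 + 53) = 484 - 173 = 311 minutes
= 5 hours and 11 minutes

Final answer: 5 hours and 11 minutes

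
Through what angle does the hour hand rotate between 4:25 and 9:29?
The hour hand moves 0.5 degrees per minute.
Time elapsed: 9:29 - 4:25 = 304 minutes
Angular displacement: 304 x 0.5 = 152 degrees

Final answer: 152 degrees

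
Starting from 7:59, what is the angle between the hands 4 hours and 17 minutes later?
First find the time 4 hours and 17 minutes after 7:59.
Total minutes: 7 x 60 + 59 + 4 x 60 + 17 = 736.
736 mod 720 = 16 minutes = 12:16.
Now compute the angle at 12:16:
Hour hand: 0 x 30 + 16 x 0.5 = 8 degrees
Minute hand: 16 x 6 = 96 degrees
Difference: |8 - 96| = 88 degrees
The angle is 88 degrees

Final answer: 88 degrees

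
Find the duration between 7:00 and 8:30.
From 7:00 to 8:30:
(8 x 60 + 30) - (7 x 60 + 0) = 510 - 420 = 90 minutes
= 1 hour and 30 minutes

Final answer: 1 hour and 30 minutes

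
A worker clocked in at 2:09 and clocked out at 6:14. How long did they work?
From 2:09 to 6:14:
(6 x 60 + 14) - (2 x 60 + 9) = 374 - 129 = 245 minutes
= 4 hours and 5 minutes

Final answer: 4 hours and 5 minutes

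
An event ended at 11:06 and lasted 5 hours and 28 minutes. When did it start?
Starting time: 11:06 = 666 total minutes past 12:00
Subtracting: 5 hours and 28 minutes = 328 minutes
666 - 328 = 338 minutes
= 5 hours and 38 minutes past 12:00 = 5:38

Final answer: 5:38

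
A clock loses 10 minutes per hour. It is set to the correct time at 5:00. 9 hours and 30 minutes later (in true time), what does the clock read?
For every 60 true minutes, the faulty clock advances 60 - 10 = 50 minutes.
True elapsed: 9 hours and 30 minutes = 570 minutes.
Faulty clock advances: 570 x 50/60 = 475 minutes (drift: 95 minutes behind).
Shown time: 5:00 + 475 minutes = 12:55.

Final answer: 12:55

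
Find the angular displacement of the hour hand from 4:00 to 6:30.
The hour hand moves 0.5 degrees per minute.
Time elapsed: 6:30 - 4:00 = 150 minutes
Angular displacement: 150 x 0.5 = 75 degrees

Final answer: 75 degrees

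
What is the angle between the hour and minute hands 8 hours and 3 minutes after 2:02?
First find the time 8 hours and 3 minutes after 2:02.
Total minutes: 2 x 60 + 2 + 8 x 60 + 3 = 605.
605 mod 720 = 605 minutes = 10:05.
Now compute the angle at 10:05:
Hour hand: 10 x 30 + 5 x 0.5 = 302.5 degrees
Minute hand: 5 x 6 = 30 degrees
Difference: |302.5 - 30| = 272.5 degrees
Smaller angle: 360 - 272.5 = 87.5 degrees

Final answer: 87.5 degrees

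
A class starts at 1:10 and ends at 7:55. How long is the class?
From 1:10 to 7:55:
(7 x 60 + 55) - (1 x 60 + 10) = 475 - 70 = 405 minutes
= 6 hours and 45 minutes

Final answer: 6 hours and 45 minutes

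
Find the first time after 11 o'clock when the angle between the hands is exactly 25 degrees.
At t minutes past 11:00, the hour hand is at 30 x 11 + 0.5t degrees and the minute hand is at 6t degrees.
The smaller angle between them is 25 degrees when |30H - 5.5t| = 25 or |30H - 5.5t| = 335.
With H = 11, solve 30 x 11 - 5.5t = +/- target for each target:
  t = (30 x 11 - 25) / 5.5 = 55.45
  t = (30 x 11 + 25) / 5.5 = 64.55 (outside (0, 60))
  t = (30 x 11 - 335) / 5.5 = -0.91 (outside (0, 60))
  t = (30 x 11 + 335) / 5.5 = 120.91 (outside (0, 60))
Valid solutions in (0, 60): {55.45} minutes.
The first occurrence is t = 55.45 minutes.
The hands form a 25-degree angle at 55.45 minutes past 11:00.

Final answer: 55.45 minutes past 11:00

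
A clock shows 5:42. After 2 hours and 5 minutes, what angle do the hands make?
First find the time 2 hours and 5 minutes after 5:42.
Total minutes: 5 x 60 + 42 + 2 x 60 + 5 = 467.
467 mod 720 = 467 minutes = 7:47.
Now compute the angle at 7:47:
Hour hand: 7 x 30 + 47 x 0.5 = 233.5 degrees
Minute hand: 47 x 6 = 282 degrees
Difference: |233.5 - 282| = 48.5 degrees
The angle is 48.5 degrees

Final answer: 48.5 degrees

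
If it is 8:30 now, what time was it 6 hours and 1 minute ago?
Starting time: 8:30 = 510 total minutes past 12:00
Subtracting: 6 hours and 1 minute = 361 minutes
510 - 361 = 149 minutes
= 2 hours and 29 minutes past 12:00 = 2:29

Final answer: 2:29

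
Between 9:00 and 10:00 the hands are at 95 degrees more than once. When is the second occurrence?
At t minutes past 9:00, the hour hand is at 30 x 9 + 0.5t degrees and the minute hand is at 6t degrees.
The smaller angle between them is 95 degrees when |30H - 5.5t| = 95 or |30H - 5.5t| = 265.
With H = 9, solve 30 x 9 - 5.5t = +/- target for each target:
  t = (30 x 9 - 95) / 5.5 = 31.82
  t = (30 x 9 + 95) / 5.5 = 66.36 (outside (0, 60))
  t = (30 x 9 - 265) / 5.5 = 0.91
  t = (30 x 9 + 265) / 5.5 = 97.27 (outside (0, 60))
Valid solutions in (0, 60): {0.91, 31.82} minutes.
The second occurrence is t = 31.82 minutes.
The hands form a 95-degree angle at 31.82 minutes past 9:00.

Final answer: 31.82 minutes past 9:00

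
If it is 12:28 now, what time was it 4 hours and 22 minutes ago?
Starting time: 12:28 = 28 total minutes past 12:00
Subtracting: 4 hours and 22 minutes = 262 minutes
28 - 262 = -234 (negative, add 12 hours = 720) = 486 minutes
= 8 hours and 6 minutes past 12:00 = 8:06

Final answer: 8:06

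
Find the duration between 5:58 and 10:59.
From 5:58 to 10:59:
(10 x 60 + 59) - (5 x 60 + 58) = 659 - 358 = 301 minutes
= 5 hours and 1 minute

Final answer: 5 hours and 1 minute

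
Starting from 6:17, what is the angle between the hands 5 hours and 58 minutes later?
First find the time 5 hours and 58 minutes after 6:17.
Total minutes: 6 x 60 + 17 + 5 x 60 + 58 = 735.
735 mod 720 = 15 minutes = 12:15.
Now compute the angle at 12:15:
Hour hand: 0 x 30 + 15 x 0.5 = 7.5 degrees
Minute hand: 15 x 6 = 90 degrees
Difference: |7.5 - 90| = 82.5 degrees
The angle is 82.5 degrees

Final answer: 82.5 degrees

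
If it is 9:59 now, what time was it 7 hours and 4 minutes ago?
Starting time: 9:59 = 599 total minutes past 12:00
Subtracting: 7 hours and 4 minutes = 424 minutes
599 - 424 = 175 minutes
= 2 hours and 55 minutes past 12:00 = 2:55

Final answer: 2:55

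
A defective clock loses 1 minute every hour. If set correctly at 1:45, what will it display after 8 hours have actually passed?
For every 60 true minutes, the faulty clock advances 60 - 1 = 59 minutes.
True elapsed: 8 hours = 480 minutes.
Faulty clock advances: 480 x 59/60 = 472 minutes (drift: 8 minutes behind).
Shown time: 1:45 + 472 minutes = 9:37.

Final answer: 9:37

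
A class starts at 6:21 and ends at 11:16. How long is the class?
From 6:21 to 11:16:
(11 x 60 + 16) - (6 x 60 + 21) = 676 - 381 = 295 minutes
= 4 hours and 55 minutes

Final answer: 4 hours and 55 minutes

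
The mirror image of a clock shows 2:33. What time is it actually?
Reflection across the vertical (12-6) axis maps a hand at angle A degrees to (360 - A) degrees, which sends a reading of T minutes past 12:00 to (720 - T) minutes past 12:00.
Mirror reads 2:33 = 153 minutes past 12:00.
Actual time: (720 - 153) mod 720 = 567 minutes = 9:27.

Final answer: 9:27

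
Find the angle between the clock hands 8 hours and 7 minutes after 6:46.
First find the time 8 hours and 7 minutes after 6:46.
Total minutes: 6 x 60 + 46 + 8 x 60 + 7 = 893.
893 mod 720 = 173 minutes = 2:53.
Now compute the angle at 2:53:
Hour hand: 2 x 30 + 53 x 0.5 = 86.5 degrees
Minute hand: 53 x 6 = 318 degrees
Difference: |86.5 - 318| = 231.5 degrees
Smaller angle: 360 - 231.5 = 128.5 degrees

Final answer: 128.5 degrees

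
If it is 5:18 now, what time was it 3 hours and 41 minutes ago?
Starting time: 5:18 = 318 total minutes past 12:00
Subtracting: 3 hours and 41 minutes = 221 minutes
318 - 221 = 97 minutes
= 1 hour and 37 minutes past 12:00 = 1:37

Final answer: 1:37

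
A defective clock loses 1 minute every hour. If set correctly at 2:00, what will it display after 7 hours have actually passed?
For every 60 true minutes, the faulty clock advances 60 - 1 = 59 minutes.
True elapsed: 7 hours = 420 minutes.
Faulty clock advances: 420 x 59/60 = 413 minutes (drift: 7 minutes behind).
Shown time: 2:00 + 413 minutes = 8:53.

Final answer: 8:53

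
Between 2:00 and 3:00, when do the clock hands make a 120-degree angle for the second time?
At t minutes past 2:00, the hour hand is at 30 x 2 + 0.5t degrees and the minute hand is at 6t degrees.
The smaller angle between them is 120 degrees when |30H - 5.5t| = 120 or |30H - 5.5t| = 240.
With H = 2, solve 30 x 2 - 5.5t = +/- target for each target:
  t = (30 x 2 - 120) / 5.5 = -10.91 (outside (0, 60))
  t = (30 x 2 + 120) / 5.5 = 32.73
  t = (30 x 2 - 240) / 5.5 = -32.73 (outside (0, 60))
  t = (30 x 2 + 240) / 5.5 = 54.55
Valid solutions in (0, 60): {32.73, 54.55} minutes.
The second occurrence is t = 54.55 minutes.
The hands form a 120-degree angle at 54.55 minutes past 2:00.

Final answer: 54.55 minutes past 2:00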